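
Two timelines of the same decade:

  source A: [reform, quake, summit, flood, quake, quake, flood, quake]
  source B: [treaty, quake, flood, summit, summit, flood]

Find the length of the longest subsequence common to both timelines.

3

Taking quake [2,2], then summit [3,5], then flood [7,6] gives a common subsequence of length 3. dp[8][6] = 3 confirms this is the maximum.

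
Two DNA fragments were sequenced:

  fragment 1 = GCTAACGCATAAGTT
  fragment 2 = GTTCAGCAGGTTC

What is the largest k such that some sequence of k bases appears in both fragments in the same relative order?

Taking G at fragment 1[1]=fragment 2[1]; then C at fragment 1[2]=fragment 2[4]; then A at fragment 1[5]=fragment 2[5]; then G at fragment 1[7]=fragment 2[6]; then C at fragment 1[8]=fragment 2[7]; then A at fragment 1[9]=fragment 2[8]; then G at fragment 1[13]=fragment 2[10]; then T at fragment 1[14]=fragment 2[11]; then T at fragment 1[15]=fragment 2[12] gives a common subsequence of length 9. Since dp[15][13] = 9, nothing longer is possible.

9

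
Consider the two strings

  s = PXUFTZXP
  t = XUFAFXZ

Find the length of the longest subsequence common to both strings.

Let dp[i][j] be the LCS length of the first i characters of s and the first j characters of t. dp[i][j] = dp[i-1][j-1]+1 when the i-th and j-th characters match, else max(dp[i-1][j], dp[i][j-1]).
    ·  X  U  F  A  F  X  Z
 ·  0  0  0  0  0  0  0  0
 P  0  0  0  0  0  0  0  0
 X  0  1  1  1  1  1  1  1
 U  0  1  2  2  2  2  2  2
 F  0  1  2  3  3  3  3  3
 T  0  1  2  3  3  3  3  3
 Z  0  1  2  3  3  3  3  4
 X  0  1  2  3  3  3  4  4
 P  0  1  2  3  3  3  4  4
dp[8][7] = 4. One LCS (by backtracking along matches): XUFZ.

4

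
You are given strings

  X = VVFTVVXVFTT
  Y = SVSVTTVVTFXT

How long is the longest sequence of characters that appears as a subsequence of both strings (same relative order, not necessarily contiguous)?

Let dp[i][j] be the LCS length of the first i characters of X and the first j characters of Y. dp[i][j] = dp[i-1][j-1]+1 when the i-th and j-th characters match, else max(dp[i-1][j], dp[i][j-1]).
    ·  S  V  S  V  T  T  V  V  T  F  X  T
 ·  0  0  0  0  0  0  0  0  0  0  0  0  0
 V  0  0  1  1  1  1  1  1  1  1  1  1  1
 V  0  0  1  1  2  2  2  2  2  2  2  2  2
 F  0  0  1  1  2  2  2  2  2  2  3  3  3
 T  0  0  1  1  2  3  3  3  3  3  3  3  4
 V  0  0  1  1  2  3  3  4  4  4  4  4  4
 V  0  0  1  1  2  3  3  4  5  5  5  5  5
 X  0  0  1  1  2  3  3  4  5  5  5  6  6
 V  0  0  1  1  2  3  3  4  5  5  5  6  6
 F  0  0  1  1  2  3  3  4  5  5  6  6  6
 T  0  0  1  1  2  3  4  4  5  6  6  6  7
 T  0  0  1  1  2  3  4  4  5  6  6  6  7
dp[11][12] = 7. One LCS (by backtracking along matches): VVTVVXT.

7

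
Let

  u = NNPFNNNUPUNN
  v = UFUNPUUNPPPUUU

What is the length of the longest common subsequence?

5

Match N at u[1]=v[4], then N at u[2]=v[8], then P at u[3]=v[11], then U at u[8]=v[13], then U at u[10]=v[14] — 5 characters in the same relative order in both. The LCS DP gives dp[12][14] = 5, so this is optimal.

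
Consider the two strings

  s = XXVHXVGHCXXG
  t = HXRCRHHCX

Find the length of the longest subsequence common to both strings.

5

Pick X [1,2]; then H [4,6]; then H [8,7]; then C [9,8]; then X [11,9]; all 5 characters appear in both, in order. The LCS DP gives dp[12][9] = 5, so this is optimal.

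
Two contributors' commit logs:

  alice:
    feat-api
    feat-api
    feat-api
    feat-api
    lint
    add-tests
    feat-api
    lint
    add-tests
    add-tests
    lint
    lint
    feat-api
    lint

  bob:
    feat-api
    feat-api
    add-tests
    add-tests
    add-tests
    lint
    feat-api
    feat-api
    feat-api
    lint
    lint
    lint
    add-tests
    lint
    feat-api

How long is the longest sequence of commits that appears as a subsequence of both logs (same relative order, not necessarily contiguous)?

9

Pick feat-api [1,2]; then feat-api [2,7]; then feat-api [3,8]; then feat-api [4,9]; then lint [5,11]; then lint [8,12]; then add-tests [10,13]; then lint [12,14]; then feat-api [13,15]; all 9 commits appear in both, in order. dp[14][15] = 9 confirms this is the maximum.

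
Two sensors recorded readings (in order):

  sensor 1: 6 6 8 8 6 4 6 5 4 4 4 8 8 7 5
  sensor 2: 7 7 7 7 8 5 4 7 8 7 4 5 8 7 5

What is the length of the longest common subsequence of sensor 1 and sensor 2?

Pick 8 [3,5], 8 [4,9], 4 [6,11], 5 [8,12], 8 [13,13], 7 [14,14], 5 [15,15]; all 7 values appear in both, in order. The LCS DP gives dp[15][15] = 7, so this is optimal.

7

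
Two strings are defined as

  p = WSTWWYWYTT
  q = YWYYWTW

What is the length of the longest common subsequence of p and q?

Let dp[i][j] be the LCS length of the first i characters of p and the first j characters of q. dp[i][j] = dp[i-1][j-1]+1 when the i-th and j-th characters match, else max(dp[i-1][j], dp[i][j-1]).
    ·  Y  W  Y  Y  W  T  W
 ·  0  0  0  0  0  0  0  0
 W  0  0  1  1  1  1  1  1
 S  0  0  1  1  1  1  1  1
 T  0  0  1  1  1  1  2  2
 W  0  0  1  1  1  2  2  3
 W  0  0  1  1  1  2  2  3
 Y  0  1  1  2  2  2  2  3
 W  0  1  2  2  2  3  3  3
 Y  0  1  2  3  3  3  3  3
 T  0  1  2  3  3  3  4  4
 T  0  1  2  3  3  3  4  4
dp[10][7] = 4. One LCS (by backtracking along matches): WYWT.

4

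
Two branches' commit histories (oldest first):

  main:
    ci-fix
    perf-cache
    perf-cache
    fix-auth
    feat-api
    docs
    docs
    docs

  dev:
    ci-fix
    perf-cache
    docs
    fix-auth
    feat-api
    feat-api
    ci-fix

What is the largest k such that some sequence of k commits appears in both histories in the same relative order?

4

Pick ci-fix at main[1]=dev[1], then perf-cache at main[2]=dev[2], then fix-auth at main[4]=dev[4], then feat-api at main[5]=dev[6]; all 4 commits appear in both, in order, and the DP table's final entry dp[8][7] is also 4, so no common subsequence is longer.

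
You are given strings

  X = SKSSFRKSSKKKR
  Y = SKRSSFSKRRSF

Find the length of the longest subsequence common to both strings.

8

One common subsequence of length 8: S at X[1]=Y[1], then K at X[2]=Y[2], then S at X[3]=Y[4], then S at X[4]=Y[5], then F at X[5]=Y[6], then S at X[9]=Y[7], then K at X[10]=Y[8], then R at X[13]=Y[10], and the DP table's final entry dp[13][12] is also 8, so no common subsequence is longer.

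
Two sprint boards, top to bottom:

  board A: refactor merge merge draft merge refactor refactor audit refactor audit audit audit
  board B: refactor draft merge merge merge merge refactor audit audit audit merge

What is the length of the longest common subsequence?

Taking refactor at board A[1]=board B[1]; then merge at board A[2]=board B[4]; then merge at board A[3]=board B[5]; then merge at board A[5]=board B[6]; then refactor at board A[7]=board B[7]; then audit at board A[8]=board B[8]; then audit at board A[10]=board B[9]; then audit at board A[11]=board B[10] gives a common subsequence of length 8, and the DP table's final entry dp[12][11] is also 8, so no common subsequence is longer.

8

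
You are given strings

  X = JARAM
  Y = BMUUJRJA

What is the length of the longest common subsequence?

3

Let dp[i][j] be the LCS length of the first i characters of X and the first j characters of Y. dp[i][j] = dp[i-1][j-1]+1 when the i-th and j-th characters match, else max(dp[i-1][j], dp[i][j-1]).
    ·  B  M  U  U  J  R  J  A
 ·  0  0  0  0  0  0  0  0  0
 J  0  0  0  0  0  1  1  1  1
 A  0  0  0  0  0  1  1  1  2
 R  0  0  0  0  0  1  2  2  2
 A  0  0  0  0  0  1  2  2  3
 M  0  0  1  1  1  1  2  2  3
dp[5][8] = 3. One LCS (by backtracking along matches): JRA.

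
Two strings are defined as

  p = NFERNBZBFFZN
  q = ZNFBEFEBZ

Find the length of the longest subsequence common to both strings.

Taking N [1,2], F [2,6], E [3,7], B [8,8], Z [11,9] gives a common subsequence of length 5. The LCS DP gives dp[12][9] = 5, so this is optimal.

5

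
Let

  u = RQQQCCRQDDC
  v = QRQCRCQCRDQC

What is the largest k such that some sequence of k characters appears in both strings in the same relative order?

One common subsequence of length 7: R [1,2] → Q [2,3] → Q [4,7] → C [6,8] → R [7,9] → Q [8,11] → C [11,12]. The LCS DP gives dp[11][12] = 7, so this is optimal.

7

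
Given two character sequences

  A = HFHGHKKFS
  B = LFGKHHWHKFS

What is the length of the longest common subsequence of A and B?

One common subsequence of length 6: H at A[1]=B[5] → H at A[3]=B[6] → H at A[5]=B[8] → K at A[7]=B[9] → F at A[8]=B[10] → S at A[9]=B[11], and the DP table's final entry dp[9][11] is also 6, so no common subsequence is longer.

6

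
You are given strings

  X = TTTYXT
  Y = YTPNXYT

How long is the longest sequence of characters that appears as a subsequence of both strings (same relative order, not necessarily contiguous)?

3

Taking T [1,2], Y [4,6], T [6,7] gives a common subsequence of length 3. The LCS DP gives dp[6][7] = 3, so this is optimal.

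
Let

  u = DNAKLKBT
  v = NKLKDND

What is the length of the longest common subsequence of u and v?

Let dp[i][j] be the LCS length of the first i characters of u and the first j characters of v. dp[i][j] = dp[i-1][j-1]+1 when the i-th and j-th characters match, else max(dp[i-1][j], dp[i][j-1]).
    ·  N  K  L  K  D  N  D
 ·  0  0  0  0  0  0  0  0
 D  0  0  0  0  0  1  1  1
 N  0  1  1  1  1  1  2  2
 A  0  1  1  1  1  1  2  2
 K  0  1  2  2  2  2  2  2
 L  0  1  2  3  3  3  3  3
 K  0  1  2  3  4  4  4  4
 B  0  1  2  3  4  4  4  4
 T  0  1  2  3  4  4  4  4
dp[8][7] = 4. One LCS (by backtracking along matches): NKLK.

4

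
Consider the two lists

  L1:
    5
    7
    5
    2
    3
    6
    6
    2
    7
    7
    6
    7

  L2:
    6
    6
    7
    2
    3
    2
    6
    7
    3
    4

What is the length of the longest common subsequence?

Let dp[i][j] be the LCS length of the first i values of L1 and the first j values of L2. dp[i][j] = dp[i-1][j-1]+1 when the i-th and j-th values match, else max(dp[i-1][j], dp[i][j-1]).
    ·  6  6  7  2  3  2  6  7  3  4
 ·  0  0  0  0  0  0  0  0  0  0  0
 5  0  0  0  0  0  0  0  0  0  0  0
 7  0  0  0  1  1  1  1  1  1  1  1
 5  0  0  0  1  1  1  1  1  1  1  1
 2  0  0  0  1  2  2  2  2  2  2  2
 3  0  0  0  1  2  3  3  3  3  3  3
 6  0  1  1  1  2  3  3  4  4  4  4
 6  0  1  2  2  2  3  3  4  4  4  4
 2  0  1  2  2  3  3  4  4  4  4  4
 7  0  1  2  3  3  3  4  4  5  5  5
 7  0  1  2  3  3  3  4  4  5  5  5
 6  0  1  2  3  3  3  4  5  5  5  5
 7  0  1  2  3  3  3  4  5  6  6  6
dp[12][10] = 6. One LCS (by backtracking along matches): 7, 2, 3, 2, 6, 7.

6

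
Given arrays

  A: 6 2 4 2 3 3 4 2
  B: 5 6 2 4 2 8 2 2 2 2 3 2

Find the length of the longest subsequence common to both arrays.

6

Let dp[i][j] be the LCS length of the first i values of A and the first j values of B. dp[i][j] = dp[i-1][j-1]+1 when the i-th and j-th values match, else max(dp[i-1][j], dp[i][j-1]).
    ·  5  6  2  4  2  8  2  2  2  2  3  2
 ·  0  0  0  0  0  0  0  0  0  0  0  0  0
 6  0  0  1  1  1  1  1  1  1  1  1  1  1
 2  0  0  1  2  2  2  2  2  2  2  2  2  2
 4  0  0  1  2  3  3  3  3  3  3  3  3  3
 2  0  0  1  2  3  4  4  4  4  4  4  4  4
 3  0  0  1  2  3  4  4  4  4  4  4  5  5
 3  0  0  1  2  3  4  4  4  4  4  4  5  5
 4  0  0  1  2  3  4  4  4  4  4  4  5  5
 2  0  0  1  2  3  4  4  5  5  5  5  5  6
dp[8][12] = 6. One LCS (by backtracking along matches): 6, 2, 4, 2, 3, 2.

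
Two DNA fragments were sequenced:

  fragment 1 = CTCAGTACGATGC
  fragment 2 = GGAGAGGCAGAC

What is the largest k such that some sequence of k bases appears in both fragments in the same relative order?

Taking A at fragment 1[4]=fragment 2[3], then G at fragment 1[5]=fragment 2[4], then A at fragment 1[7]=fragment 2[5], then C at fragment 1[8]=fragment 2[8], then G at fragment 1[9]=fragment 2[10], then A at fragment 1[10]=fragment 2[11], then C at fragment 1[13]=fragment 2[12] gives a common subsequence of length 7. Since dp[13][12] = 7, nothing longer is possible.

7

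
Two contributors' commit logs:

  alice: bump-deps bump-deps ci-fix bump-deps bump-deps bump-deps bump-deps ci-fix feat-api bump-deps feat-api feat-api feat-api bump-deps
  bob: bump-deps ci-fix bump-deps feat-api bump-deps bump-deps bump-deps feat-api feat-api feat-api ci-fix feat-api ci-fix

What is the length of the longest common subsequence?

10

Pick bump-deps [2,1], ci-fix [3,2], bump-deps [4,3], bump-deps [5,5], bump-deps [6,6], bump-deps [7,7], feat-api [9,8], feat-api [11,9], feat-api [12,10], feat-api [13,12]; all 10 commits appear in both, in order. dp[14][13] = 10 confirms this is the maximum.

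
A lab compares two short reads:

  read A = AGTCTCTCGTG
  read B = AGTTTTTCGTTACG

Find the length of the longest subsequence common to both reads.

Match A at read A[1]=read B[1]; then G at read A[2]=read B[2]; then T at read A[3]=read B[5]; then T at read A[5]=read B[6]; then T at read A[7]=read B[7]; then C at read A[8]=read B[8]; then G at read A[9]=read B[9]; then T at read A[10]=read B[11]; then G at read A[11]=read B[14] — 9 bases in the same relative order in both. dp[11][14] = 9 confirms this is the maximum.

9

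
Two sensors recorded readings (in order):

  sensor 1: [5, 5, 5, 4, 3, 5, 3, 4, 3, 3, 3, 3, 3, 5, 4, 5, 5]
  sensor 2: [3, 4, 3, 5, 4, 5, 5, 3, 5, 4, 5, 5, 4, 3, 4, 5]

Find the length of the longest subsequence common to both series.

9

One common subsequence of length 9: 5 [1,6], then 5 [2,7], then 5 [3,9], then 4 [4,10], then 5 [6,12], then 4 [8,13], then 3 [13,14], then 4 [15,15], then 5 [17,16]. Since dp[17][16] = 9, nothing longer is possible.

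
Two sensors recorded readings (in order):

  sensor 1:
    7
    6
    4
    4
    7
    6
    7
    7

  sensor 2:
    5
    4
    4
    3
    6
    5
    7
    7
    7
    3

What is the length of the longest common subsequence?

Let dp[i][j] be the LCS length of the first i values of sensor 1 and the first j values of sensor 2. dp[i][j] = dp[i-1][j-1]+1 when the i-th and j-th values match, else max(dp[i-1][j], dp[i][j-1]).
    ·  5  4  4  3  6  5  7  7  7  3
 ·  0  0  0  0  0  0  0  0  0  0  0
 7  0  0  0  0  0  0  0  1  1  1  1
 6  0  0  0  0  0  1  1  1  1  1  1
 4  0  0  1  1  1  1  1  1  1  1  1
 4  0  0  1  2  2  2  2  2  2  2  2
 7  0  0  1  2  2  2  2  3  3  3  3
 6  0  0  1  2  2  3  3  3  3  3  3
 7  0  0  1  2  2  3  3  4  4  4  4
 7  0  0  1  2  2  3  3  4  5  5  5
dp[8][10] = 5. One LCS (by backtracking along matches): 4, 4, 7, 7, 7.

5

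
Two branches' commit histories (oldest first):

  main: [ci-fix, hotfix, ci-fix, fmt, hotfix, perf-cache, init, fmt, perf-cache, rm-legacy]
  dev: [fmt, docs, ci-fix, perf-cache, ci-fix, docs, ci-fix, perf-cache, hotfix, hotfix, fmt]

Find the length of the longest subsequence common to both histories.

4

Taking ci-fix [1,7] → hotfix [2,9] → hotfix [5,10] → fmt [8,11] gives a common subsequence of length 4, and the DP table's final entry dp[10][11] is also 4, so no common subsequence is longer.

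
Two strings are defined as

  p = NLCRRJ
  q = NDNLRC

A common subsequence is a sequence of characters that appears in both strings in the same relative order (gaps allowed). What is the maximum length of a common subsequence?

3

Let dp[i][j] be the LCS length of the first i characters of p and the first j characters of q. dp[i][j] = dp[i-1][j-1]+1 when the i-th and j-th characters match, else max(dp[i-1][j], dp[i][j-1]).
    ·  N  D  N  L  R  C
 ·  0  0  0  0  0  0  0
 N  0  1  1  1  1  1  1
 L  0  1  1  1  2  2  2
 C  0  1  1  1  2  2  3
 R  0  1  1  1  2  3  3
 R  0  1  1  1  2  3  3
 J  0  1  1  1  2  3  3
dp[6][6] = 3. One LCS (by backtracking along matches): NLC.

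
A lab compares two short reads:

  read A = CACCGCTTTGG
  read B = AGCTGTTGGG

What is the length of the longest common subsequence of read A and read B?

8

Let dp[i][j] be the LCS length of the first i bases of read A and the first j bases of read B. dp[i][j] = dp[i-1][j-1]+1 when the i-th and j-th bases match, else max(dp[i-1][j], dp[i][j-1]).
    ·  A  G  C  T  G  T  T  G  G  G
 ·  0  0  0  0  0  0  0  0  0  0  0
 C  0  0  0  1  1  1  1  1  1  1  1
 A  0  1  1  1  1  1  1  1  1  1  1
 C  0  1  1  2  2  2  2  2  2  2  2
 C  0  1  1  2  2  2  2  2  2  2  2
 G  0  1  2  2  2  3  3  3  3  3  3
 C  0  1  2  3  3  3  3  3  3  3  3
 T  0  1  2  3  4  4  4  4  4  4  4
 T  0  1  2  3  4  4  5  5  5  5  5
 T  0  1  2  3  4  4  5  6  6  6  6
 G  0  1  2  3  4  5  5  6  7  7  7
 G  0  1  2  3  4  5  5  6  7  8  8
dp[11][10] = 8. One LCS (by backtracking along matches): AGCTTTGG.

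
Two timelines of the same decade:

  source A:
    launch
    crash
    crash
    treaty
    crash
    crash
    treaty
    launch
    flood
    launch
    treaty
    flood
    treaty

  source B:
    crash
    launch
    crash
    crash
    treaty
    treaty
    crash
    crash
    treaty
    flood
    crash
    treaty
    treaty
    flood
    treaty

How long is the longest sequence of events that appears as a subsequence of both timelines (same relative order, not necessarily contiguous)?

Taking launch (source A #1, source B #2), crash (source A #2, source B #3), crash (source A #3, source B #4), treaty (source A #4, source B #6), crash (source A #5, source B #7), crash (source A #6, source B #8), treaty (source A #7, source B #9), flood (source A #9, source B #10), treaty (source A #11, source B #13), flood (source A #12, source B #14), treaty (source A #13, source B #15) gives a common subsequence of length 11, and the DP table's final entry dp[13][15] is also 11, so no common subsequence is longer.

11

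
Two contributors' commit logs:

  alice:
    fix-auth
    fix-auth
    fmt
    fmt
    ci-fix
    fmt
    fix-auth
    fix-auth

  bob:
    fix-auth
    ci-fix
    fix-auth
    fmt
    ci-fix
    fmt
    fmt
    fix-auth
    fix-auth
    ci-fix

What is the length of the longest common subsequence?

7

Taking fix-auth (alice #1, bob #1), then fix-auth (alice #2, bob #3), then fmt (alice #3, bob #4), then fmt (alice #4, bob #6), then fmt (alice #6, bob #7), then fix-auth (alice #7, bob #8), then fix-auth (alice #8, bob #9) gives a common subsequence of length 7. dp[8][10] = 7 confirms this is the maximum.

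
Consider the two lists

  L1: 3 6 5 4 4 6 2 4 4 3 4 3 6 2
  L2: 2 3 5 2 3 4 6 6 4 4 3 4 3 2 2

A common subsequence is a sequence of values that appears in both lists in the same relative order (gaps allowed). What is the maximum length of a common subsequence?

10

Match 3 [1,2], then 5 [3,3], then 4 [4,6], then 6 [6,8], then 4 [8,9], then 4 [9,10], then 3 [10,11], then 4 [11,12], then 3 [12,13], then 2 [14,15] — 10 values in the same relative order in both. The LCS DP gives dp[14][15] = 10, so this is optimal.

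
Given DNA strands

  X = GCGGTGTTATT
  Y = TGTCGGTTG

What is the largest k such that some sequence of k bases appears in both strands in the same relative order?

Let dp[i][j] be the LCS length of the first i bases of X and the first j bases of Y. dp[i][j] = dp[i-1][j-1]+1 when the i-th and j-th bases match, else max(dp[i-1][j], dp[i][j-1]).
    ·  T  G  T  C  G  G  T  T  G
 ·  0  0  0  0  0  0  0  0  0  0
 G  0  0  1  1  1  1  1  1  1  1
 C  0  0  1  1  2  2  2  2  2  2
 G  0  0  1  1  2  3  3  3  3  3
 G  0  0  1  1  2  3  4  4  4  4
 T  0  1  1  2  2  3  4  5  5  5
 G  0  1  2  2  2  3  4  5  5  6
 T  0  1  2  3  3  3  4  5  6  6
 T  0  1  2  3  3  3  4  5  6  6
 A  0  1  2  3  3  3  4  5  6  6
 T  0  1  2  3  3  3  4  5  6  6
 T  0  1  2  3  3  3  4  5  6  6
dp[11][9] = 6. One LCS (by backtracking along matches): GCGGTG.

6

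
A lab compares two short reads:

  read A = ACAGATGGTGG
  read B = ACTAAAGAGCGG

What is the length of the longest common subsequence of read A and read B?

Let dp[i][j] be the LCS length of the first i bases of read A and the first j bases of read B. dp[i][j] = dp[i-1][j-1]+1 when the i-th and j-th bases match, else max(dp[i-1][j], dp[i][j-1]).
    ·  A  C  T  A  A  A  G  A  G  C  G  G
 ·  0  0  0  0  0  0  0  0  0  0  0  0  0
 A  0  1  1  1  1  1  1  1  1  1  1  1  1
 C  0  1  2  2  2  2  2  2  2  2  2  2  2
 A  0  1  2  2  3  3  3  3  3  3  3  3  3
 G  0  1  2  2  3  3  3  4  4  4  4  4  4
 A  0  1  2  2  3  4  4  4  5  5  5  5  5
 T  0  1  2  3  3  4  4  4  5  5  5  5  5
 G  0  1  2  3  3  4  4  5  5  6  6  6  6
 G  0  1  2  3  3  4  4  5  5  6  6  7  7
 T  0  1  2  3  3  4  4  5  5  6  6  7  7
 G  0  1  2  3  3  4  4  5  5  6  6  7  8
 G  0  1  2  3  3  4  4  5  5  6  6  7  8
dp[11][12] = 8. One LCS (by backtracking along matches): ACAGAGGG.

8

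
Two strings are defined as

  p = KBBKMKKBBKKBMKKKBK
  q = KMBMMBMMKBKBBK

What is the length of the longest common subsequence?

10

Match K (p #1, q #1); then B (p #2, q #3); then B (p #3, q #6); then M (p #5, q #8); then K (p #7, q #9); then B (p #9, q #10); then K (p #11, q #11); then B (p #12, q #12); then B (p #17, q #13); then K (p #18, q #14) — 10 characters in the same relative order in both, and the DP table's final entry dp[18][14] is also 10, so no common subsequence is longer.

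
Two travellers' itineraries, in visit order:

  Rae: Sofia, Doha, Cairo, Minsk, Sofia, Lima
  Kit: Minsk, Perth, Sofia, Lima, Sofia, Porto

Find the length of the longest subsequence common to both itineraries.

3

One common subsequence of length 3: Minsk [4,1]; then Sofia [5,3]; then Lima [6,4]. Since dp[6][6] = 3, nothing longer is possible.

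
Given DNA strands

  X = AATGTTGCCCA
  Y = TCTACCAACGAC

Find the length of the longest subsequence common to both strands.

One common subsequence of length 6: T (X #3, Y #1) → T (X #5, Y #3) → C (X #8, Y #5) → C (X #9, Y #6) → C (X #10, Y #9) → A (X #11, Y #11). dp[11][12] = 6 confirms this is the maximum.

6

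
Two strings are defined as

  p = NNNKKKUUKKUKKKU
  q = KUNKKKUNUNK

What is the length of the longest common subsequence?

Taking N (p #3, q #3), then K (p #4, q #4), then K (p #5, q #5), then K (p #6, q #6), then U (p #7, q #7), then U (p #8, q #9), then K (p #14, q #11) gives a common subsequence of length 7. The LCS DP gives dp[15][11] = 7, so this is optimal.

7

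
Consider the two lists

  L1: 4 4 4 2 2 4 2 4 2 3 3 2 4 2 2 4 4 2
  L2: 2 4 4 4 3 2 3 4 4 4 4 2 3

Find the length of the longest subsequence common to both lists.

Match 4 at L1[1]=L2[2] → 4 at L1[2]=L2[3] → 4 at L1[3]=L2[4] → 2 at L1[4]=L2[6] → 4 at L1[8]=L2[8] → 4 at L1[13]=L2[9] → 4 at L1[16]=L2[10] → 4 at L1[17]=L2[11] → 2 at L1[18]=L2[12] — 9 values in the same relative order in both. The LCS DP gives dp[18][13] = 9, so this is optimal.

9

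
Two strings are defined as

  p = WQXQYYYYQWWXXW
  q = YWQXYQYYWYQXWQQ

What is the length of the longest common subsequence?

10

Pick W (p #1, q #2), then Q (p #2, q #3), then X (p #3, q #4), then Q (p #4, q #6), then Y (p #5, q #7), then Y (p #6, q #8), then Y (p #8, q #10), then Q (p #9, q #11), then X (p #13, q #12), then W (p #14, q #13); all 10 characters appear in both, in order. Since dp[14][15] = 10, nothing longer is possible.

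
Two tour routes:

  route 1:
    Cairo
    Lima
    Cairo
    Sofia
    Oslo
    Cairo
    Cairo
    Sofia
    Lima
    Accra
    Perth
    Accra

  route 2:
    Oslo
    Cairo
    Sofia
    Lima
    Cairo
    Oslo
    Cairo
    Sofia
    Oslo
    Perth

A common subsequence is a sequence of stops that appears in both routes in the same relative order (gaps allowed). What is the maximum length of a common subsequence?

7

Taking Cairo (route 1 #1, route 2 #2); then Lima (route 1 #2, route 2 #4); then Cairo (route 1 #3, route 2 #5); then Oslo (route 1 #5, route 2 #6); then Cairo (route 1 #7, route 2 #7); then Sofia (route 1 #8, route 2 #8); then Perth (route 1 #11, route 2 #10) gives a common subsequence of length 7. dp[12][10] = 7 confirms this is the maximum.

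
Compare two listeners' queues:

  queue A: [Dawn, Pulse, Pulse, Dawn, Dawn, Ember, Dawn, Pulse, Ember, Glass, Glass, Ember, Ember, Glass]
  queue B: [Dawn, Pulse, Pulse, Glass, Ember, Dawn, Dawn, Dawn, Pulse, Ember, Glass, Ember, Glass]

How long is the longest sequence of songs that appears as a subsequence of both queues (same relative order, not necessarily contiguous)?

11

One common subsequence of length 11: Dawn [1,1], Pulse [2,2], Pulse [3,3], Dawn [4,6], Dawn [5,7], Dawn [7,8], Pulse [8,9], Ember [9,10], Glass [11,11], Ember [13,12], Glass [14,13], and the DP table's final entry dp[14][13] is also 11, so no common subsequence is longer.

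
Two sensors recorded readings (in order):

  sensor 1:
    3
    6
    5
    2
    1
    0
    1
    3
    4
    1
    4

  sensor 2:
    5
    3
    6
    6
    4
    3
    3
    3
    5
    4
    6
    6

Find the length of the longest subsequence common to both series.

4

Let dp[i][j] be the LCS length of the first i values of sensor 1 and the first j values of sensor 2. dp[i][j] = dp[i-1][j-1]+1 when the i-th and j-th values match, else max(dp[i-1][j], dp[i][j-1]).
    ·  5  3  6  6  4  3  3  3  5  4  6  6
 ·  0  0  0  0  0  0  0  0  0  0  0  0  0
 3  0  0  1  1  1  1  1  1  1  1  1  1  1
 6  0  0  1  2  2  2  2  2  2  2  2  2  2
 5  0  1  1  2  2  2  2  2  2  3  3  3  3
 2  0  1  1  2  2  2  2  2  2  3  3  3  3
 1  0  1  1  2  2  2  2  2  2  3  3  3  3
 0  0  1  1  2  2  2  2  2  2  3  3  3  3
 1  0  1  1  2  2  2  2  2  2  3  3  3  3
 3  0  1  2  2  2  2  3  3  3  3  3  3  3
 4  0  1  2  2  2  3  3  3  3  3  4  4  4
 1  0  1  2  2  2  3  3  3  3  3  4  4  4
 4  0  1  2  2  2  3  3  3  3  3  4  4  4
dp[11][12] = 4. One LCS (by backtracking along matches): 3, 6, 5, 4.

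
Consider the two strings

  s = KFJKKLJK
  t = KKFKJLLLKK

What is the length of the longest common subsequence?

One common subsequence of length 5: K at s[1]=t[2]; then F at s[2]=t[3]; then J at s[3]=t[5]; then K at s[5]=t[9]; then K at s[8]=t[10]. Since dp[8][10] = 5, nothing longer is possible.

5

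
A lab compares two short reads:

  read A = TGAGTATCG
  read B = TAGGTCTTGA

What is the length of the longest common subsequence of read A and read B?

Taking T (read A #1, read B #1) → G (read A #2, read B #3) → G (read A #4, read B #4) → T (read A #5, read B #7) → T (read A #7, read B #8) → G (read A #9, read B #9) gives a common subsequence of length 6. The LCS DP gives dp[9][10] = 6, so this is optimal.

6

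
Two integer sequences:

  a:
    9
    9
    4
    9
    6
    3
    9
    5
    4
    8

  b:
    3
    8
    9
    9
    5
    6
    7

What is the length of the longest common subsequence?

One common subsequence of length 3: 9 at a[1]=b[3], then 9 at a[2]=b[4], then 6 at a[5]=b[6], and the DP table's final entry dp[10][7] is also 3, so no common subsequence is longer.

3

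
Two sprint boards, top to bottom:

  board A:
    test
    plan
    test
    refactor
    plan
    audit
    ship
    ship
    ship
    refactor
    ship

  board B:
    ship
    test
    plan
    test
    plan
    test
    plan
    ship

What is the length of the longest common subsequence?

Match test at board A[1]=board B[4]; then plan at board A[2]=board B[5]; then test at board A[3]=board B[6]; then plan at board A[5]=board B[7]; then ship at board A[11]=board B[8] — 5 tasks in the same relative order in both. The LCS DP gives dp[11][8] = 5, so this is optimal.

5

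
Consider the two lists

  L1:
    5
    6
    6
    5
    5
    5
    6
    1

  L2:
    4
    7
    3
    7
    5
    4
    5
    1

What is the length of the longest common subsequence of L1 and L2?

3

Let dp[i][j] be the LCS length of the first i values of L1 and the first j values of L2. dp[i][j] = dp[i-1][j-1]+1 when the i-th and j-th values match, else max(dp[i-1][j], dp[i][j-1]).
    ·  4  7  3  7  5  4  5  1
 ·  0  0  0  0  0  0  0  0  0
 5  0  0  0  0  0  1  1  1  1
 6  0  0  0  0  0  1  1  1  1
 6  0  0  0  0  0  1  1  1  1
 5  0  0  0  0  0  1  1  2  2
 5  0  0  0  0  0  1  1  2  2
 5  0  0  0  0  0  1  1  2  2
 6  0  0  0  0  0  1  1  2  2
 1  0  0  0  0  0  1  1  2  3
dp[8][8] = 3. One LCS (by backtracking along matches): 5, 5, 1.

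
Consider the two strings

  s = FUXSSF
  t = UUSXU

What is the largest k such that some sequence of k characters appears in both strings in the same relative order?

2

Let dp[i][j] be the LCS length of the first i characters of s and the first j characters of t. dp[i][j] = dp[i-1][j-1]+1 when the i-th and j-th characters match, else max(dp[i-1][j], dp[i][j-1]).
    ·  U  U  S  X  U
 ·  0  0  0  0  0  0
 F  0  0  0  0  0  0
 U  0  1  1  1  1  1
 X  0  1  1  1  2  2
 S  0  1  1  2  2  2
 S  0  1  1  2  2  2
 F  0  1  1  2  2  2
dp[6][5] = 2. One LCS (by backtracking along matches): UX.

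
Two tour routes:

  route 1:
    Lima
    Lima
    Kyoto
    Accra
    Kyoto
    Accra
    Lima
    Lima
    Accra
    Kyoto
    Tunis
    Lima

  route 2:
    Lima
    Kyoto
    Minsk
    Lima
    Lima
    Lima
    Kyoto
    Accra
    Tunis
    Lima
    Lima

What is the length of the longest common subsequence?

7

Taking Lima (route 1 #1, route 2 #1), Lima (route 1 #2, route 2 #4), Lima (route 1 #7, route 2 #5), Lima (route 1 #8, route 2 #6), Accra (route 1 #9, route 2 #8), Tunis (route 1 #11, route 2 #9), Lima (route 1 #12, route 2 #11) gives a common subsequence of length 7. Since dp[12][11] = 7, nothing longer is possible.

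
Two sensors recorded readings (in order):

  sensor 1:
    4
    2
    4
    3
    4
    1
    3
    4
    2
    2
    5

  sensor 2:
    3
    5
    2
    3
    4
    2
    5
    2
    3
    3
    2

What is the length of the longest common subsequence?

5

Let dp[i][j] be the LCS length of the first i values of sensor 1 and the first j values of sensor 2. dp[i][j] = dp[i-1][j-1]+1 when the i-th and j-th values match, else max(dp[i-1][j], dp[i][j-1]).
    ·  3  5  2  3  4  2  5  2  3  3  2
 ·  0  0  0  0  0  0  0  0  0  0  0  0
 4  0  0  0  0  0  1  1  1  1  1  1  1
 2  0  0  0  1  1  1  2  2  2  2  2  2
 4  0  0  0  1  1  2  2  2  2  2  2  2
 3  0  1  1  1  2  2  2  2  2  3  3  3
 4  0  1  1  1  2  3  3  3  3  3  3  3
 1  0  1  1  1  2  3  3  3  3  3  3  3
 3  0  1  1  1  2  3  3  3  3  4  4  4
 4  0  1  1  1  2  3  3  3  3  4  4  4
 2  0  1  1  2  2  3  4  4  4  4  4  5
 2  0  1  1  2  2  3  4  4  5  5  5  5
 5  0  1  2  2  2  3  4  5  5  5  5  5
dp[11][11] = 5. One LCS (by backtracking along matches): 4, 2, 3, 3, 2.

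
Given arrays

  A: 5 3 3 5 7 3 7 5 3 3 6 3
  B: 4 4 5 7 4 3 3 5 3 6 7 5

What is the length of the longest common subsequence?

Let dp[i][j] be the LCS length of the first i values of A and the first j values of B. dp[i][j] = dp[i-1][j-1]+1 when the i-th and j-th values match, else max(dp[i-1][j], dp[i][j-1]).
    ·  4  4  5  7  4  3  3  5  3  6  7  5
 ·  0  0  0  0  0  0  0  0  0  0  0  0  0
 5  0  0  0  1  1  1  1  1  1  1  1  1  1
 3  0  0  0  1  1  1  2  2  2  2  2  2  2
 3  0  0  0  1  1  1  2  3  3  3  3  3  3
 5  0  0  0  1  1  1  2  3  4  4  4  4  4
 7  0  0  0  1  2  2  2  3  4  4  4  5  5
 3  0  0  0  1  2  2  3  3  4  5  5  5  5
 7  0  0  0  1  2  2  3  3  4  5  5  6  6
 5  0  0  0  1  2  2  3  3  4  5  5  6  7
 3  0  0  0  1  2  2  3  4  4  5  5  6  7
 3  0  0  0  1  2  2  3  4  4  5  5  6  7
 6  0  0  0  1  2  2  3  4  4  5  6  6  7
 3  0  0  0  1  2  2  3  4  4  5  6  6  7
dp[12][12] = 7. One LCS (by backtracking along matches): 5, 3, 3, 5, 3, 7, 5.

7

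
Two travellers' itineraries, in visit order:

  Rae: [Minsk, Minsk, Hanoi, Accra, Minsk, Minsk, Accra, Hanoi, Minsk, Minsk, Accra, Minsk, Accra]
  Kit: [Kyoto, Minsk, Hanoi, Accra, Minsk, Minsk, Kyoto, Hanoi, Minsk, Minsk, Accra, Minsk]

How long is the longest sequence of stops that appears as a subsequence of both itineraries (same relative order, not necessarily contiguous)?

Taking Minsk [2,2], then Hanoi [3,3], then Accra [4,4], then Minsk [5,5], then Minsk [6,6], then Hanoi [8,8], then Minsk [9,9], then Minsk [10,10], then Accra [11,11], then Minsk [12,12] gives a common subsequence of length 10. Since dp[13][12] = 10, nothing longer is possible.

10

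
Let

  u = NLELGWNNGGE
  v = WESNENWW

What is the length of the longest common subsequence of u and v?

Let dp[i][j] be the LCS length of the first i characters of u and the first j characters of v. dp[i][j] = dp[i-1][j-1]+1 when the i-th and j-th characters match, else max(dp[i-1][j], dp[i][j-1]).
    ·  W  E  S  N  E  N  W  W
 ·  0  0  0  0  0  0  0  0  0
 N  0  0  0  0  1  1  1  1  1
 L  0  0  0  0  1  1  1  1  1
 E  0  0  1  1  1  2  2  2  2
 L  0  0  1  1  1  2  2  2  2
 G  0  0  1  1  1  2  2  2  2
 W  0  1  1  1  1  2  2  3  3
 N  0  1  1  1  2  2  3  3  3
 N  0  1  1  1  2  2  3  3  3
 G  0  1  1  1  2  2  3  3  3
 G  0  1  1  1  2  2  3  3  3
 E  0  1  2  2  2  3  3  3  3
dp[11][8] = 3. One LCS (by backtracking along matches): NEW.

3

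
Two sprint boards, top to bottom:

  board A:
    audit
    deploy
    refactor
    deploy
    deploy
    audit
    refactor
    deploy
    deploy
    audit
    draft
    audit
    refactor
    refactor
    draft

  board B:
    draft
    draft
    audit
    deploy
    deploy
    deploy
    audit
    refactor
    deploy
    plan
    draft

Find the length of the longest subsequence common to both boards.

One common subsequence of length 8: audit (board A #1, board B #3), then deploy (board A #2, board B #4), then deploy (board A #4, board B #5), then deploy (board A #5, board B #6), then audit (board A #6, board B #7), then refactor (board A #7, board B #8), then deploy (board A #8, board B #9), then draft (board A #15, board B #11), and the DP table's final entry dp[15][11] is also 8, so no common subsequence is longer.

8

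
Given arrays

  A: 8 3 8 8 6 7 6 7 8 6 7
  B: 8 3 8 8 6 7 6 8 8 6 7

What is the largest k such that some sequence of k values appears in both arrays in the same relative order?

10

Taking 8 (A #1, B #1); then 3 (A #2, B #2); then 8 (A #3, B #3); then 8 (A #4, B #4); then 6 (A #5, B #5); then 7 (A #6, B #6); then 6 (A #7, B #7); then 8 (A #9, B #9); then 6 (A #10, B #10); then 7 (A #11, B #11) gives a common subsequence of length 10. The LCS DP gives dp[11][11] = 10, so this is optimal.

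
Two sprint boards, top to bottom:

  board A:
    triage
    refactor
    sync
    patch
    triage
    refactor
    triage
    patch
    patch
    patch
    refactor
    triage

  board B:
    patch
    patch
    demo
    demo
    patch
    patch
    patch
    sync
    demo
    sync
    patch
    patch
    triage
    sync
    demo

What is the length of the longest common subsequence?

Match patch at board A[4]=board B[6] → patch at board A[8]=board B[7] → patch at board A[9]=board B[11] → patch at board A[10]=board B[12] → triage at board A[12]=board B[13] — 5 tasks in the same relative order in both. The LCS DP gives dp[12][15] = 5, so this is optimal.

5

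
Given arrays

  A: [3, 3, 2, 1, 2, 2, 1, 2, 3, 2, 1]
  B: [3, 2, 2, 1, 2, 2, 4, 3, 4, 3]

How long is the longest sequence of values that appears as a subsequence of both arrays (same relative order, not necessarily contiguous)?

6

Let dp[i][j] be the LCS length of the first i values of A and the first j values of B. dp[i][j] = dp[i-1][j-1]+1 when the i-th and j-th values match, else max(dp[i-1][j], dp[i][j-1]).
    ·  3  2  2  1  2  2  4  3  4  3
 ·  0  0  0  0  0  0  0  0  0  0  0
 3  0  1  1  1  1  1  1  1  1  1  1
 3  0  1  1  1  1  1  1  1  2  2  2
 2  0  1  2  2  2  2  2  2  2  2  2
 1  0  1  2  2  3  3  3  3  3  3  3
 2  0  1  2  3  3  4  4  4  4  4  4
 2  0  1  2  3  3  4  5  5  5  5  5
 1  0  1  2  3  4  4  5  5  5  5  5
 2  0  1  2  3  4  5  5  5  5  5  5
 3  0  1  2  3  4  5  5  5  6  6  6
 2  0  1  2  3  4  5  6  6  6  6  6
 1  0  1  2  3  4  5  6  6  6  6  6
dp[11][10] = 6. One LCS (by backtracking along matches): 3, 2, 1, 2, 2, 3.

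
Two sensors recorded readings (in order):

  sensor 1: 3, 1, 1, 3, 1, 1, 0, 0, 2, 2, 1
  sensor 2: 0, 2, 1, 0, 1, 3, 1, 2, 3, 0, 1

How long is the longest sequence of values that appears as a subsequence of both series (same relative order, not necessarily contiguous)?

Match 1 [2,3], 1 [3,5], 3 [4,6], 1 [5,7], 0 [8,10], 1 [11,11] — 6 values in the same relative order in both. Since dp[11][11] = 6, nothing longer is possible.

6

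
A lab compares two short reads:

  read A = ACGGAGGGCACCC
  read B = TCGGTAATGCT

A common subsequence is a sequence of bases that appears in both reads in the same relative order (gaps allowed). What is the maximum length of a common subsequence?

6

Match C at read A[2]=read B[2] → G at read A[3]=read B[3] → G at read A[4]=read B[4] → A at read A[5]=read B[7] → G at read A[8]=read B[9] → C at read A[9]=read B[10] — 6 bases in the same relative order in both. dp[13][11] = 6 confirms this is the maximum.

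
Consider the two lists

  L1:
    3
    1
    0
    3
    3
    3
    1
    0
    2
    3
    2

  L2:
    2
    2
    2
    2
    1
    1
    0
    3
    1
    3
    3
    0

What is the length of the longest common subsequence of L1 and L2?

6

Let dp[i][j] be the LCS length of the first i values of L1 and the first j values of L2. dp[i][j] = dp[i-1][j-1]+1 when the i-th and j-th values match, else max(dp[i-1][j], dp[i][j-1]).
    ·  2  2  2  2  1  1  0  3  1  3  3  0
 ·  0  0  0  0  0  0  0  0  0  0  0  0  0
 3  0  0  0  0  0  0  0  0  1  1  1  1  1
 1  0  0  0  0  0  1  1  1  1  2  2  2  2
 0  0  0  0  0  0  1  1  2  2  2  2  2  3
 3  0  0  0  0  0  1  1  2  3  3  3  3  3
 3  0  0  0  0  0  1  1  2  3  3  4  4  4
 3  0  0  0  0  0  1  1  2  3  3  4  5  5
 1  0  0  0  0  0  1  2  2  3  4  4  5  5
 0  0  0  0  0  0  1  2  3  3  4  4  5  6
 2  0  1  1  1  1  1  2  3  3  4  4  5  6
 3  0  1  1  1  1  1  2  3  4  4  5  5  6
 2  0  1  2  2  2  2  2  3  4  4  5  5  6
dp[11][12] = 6. One LCS (by backtracking along matches): 1, 0, 3, 3, 3, 0.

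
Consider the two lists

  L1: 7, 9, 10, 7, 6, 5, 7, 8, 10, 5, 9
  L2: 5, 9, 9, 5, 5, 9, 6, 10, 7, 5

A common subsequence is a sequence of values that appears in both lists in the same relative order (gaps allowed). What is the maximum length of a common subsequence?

4

Let dp[i][j] be the LCS length of the first i values of L1 and the first j values of L2. dp[i][j] = dp[i-1][j-1]+1 when the i-th and j-th values match, else max(dp[i-1][j], dp[i][j-1]).
    ·  5  9  9  5  5  9  6 10  7  5
 ·  0  0  0  0  0  0  0  0  0  0  0
 7  0  0  0  0  0  0  0  0  0  1  1
 9  0  0  1  1  1  1  1  1  1  1  1
10  0  0  1  1  1  1  1  1  2  2  2
 7  0  0  1  1  1  1  1  1  2  3  3
 6  0  0  1  1  1  1  1  2  2  3  3
 5  0  1  1  1  2  2  2  2  2  3  4
 7  0  1  1  1  2  2  2  2  2  3  4
 8  0  1  1  1  2  2  2  2  2  3  4
10  0  1  1  1  2  2  2  2  3  3  4
 5  0  1  1  1  2  3  3  3  3  3  4
 9  0  1  2  2  2  3  4  4  4  4  4
dp[11][10] = 4. One LCS (by backtracking along matches): 9, 10, 7, 5.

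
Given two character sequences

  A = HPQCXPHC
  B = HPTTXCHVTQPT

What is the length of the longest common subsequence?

4

Match H at A[1]=B[1], then P at A[2]=B[2], then Q at A[3]=B[10], then P at A[6]=B[11] — 4 characters in the same relative order in both. Since dp[8][12] = 4, nothing longer is possible.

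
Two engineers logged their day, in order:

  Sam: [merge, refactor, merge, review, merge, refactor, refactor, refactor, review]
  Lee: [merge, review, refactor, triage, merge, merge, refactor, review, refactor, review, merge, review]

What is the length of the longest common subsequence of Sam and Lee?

One common subsequence of length 7: merge at Sam[1]=Lee[1], refactor at Sam[2]=Lee[3], merge at Sam[3]=Lee[5], merge at Sam[5]=Lee[6], refactor at Sam[6]=Lee[7], refactor at Sam[7]=Lee[9], review at Sam[9]=Lee[12]. dp[9][12] = 7 confirms this is the maximum.

7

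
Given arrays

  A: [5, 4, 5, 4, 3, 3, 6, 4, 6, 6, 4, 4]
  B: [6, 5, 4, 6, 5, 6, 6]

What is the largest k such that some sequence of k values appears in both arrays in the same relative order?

Let dp[i][j] be the LCS length of the first i values of A and the first j values of B. dp[i][j] = dp[i-1][j-1]+1 when the i-th and j-th values match, else max(dp[i-1][j], dp[i][j-1]).
    ·  6  5  4  6  5  6  6
 ·  0  0  0  0  0  0  0  0
 5  0  0  1  1  1  1  1  1
 4  0  0  1  2  2  2  2  2
 5  0  0  1  2  2  3  3  3
 4  0  0  1  2  2  3  3  3
 3  0  0  1  2  2  3  3  3
 3  0  0  1  2  2  3  3  3
 6  0  1  1  2  3  3  4  4
 4  0  1  1  2  3  3  4  4
 6  0  1  1  2  3  3  4  5
 6  0  1  1  2  3  3  4  5
 4  0  1  1  2  3  3  4  5
 4  0  1  1  2  3  3  4  5
dp[12][7] = 5. One LCS (by backtracking along matches): 5, 4, 5, 6, 6.

5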